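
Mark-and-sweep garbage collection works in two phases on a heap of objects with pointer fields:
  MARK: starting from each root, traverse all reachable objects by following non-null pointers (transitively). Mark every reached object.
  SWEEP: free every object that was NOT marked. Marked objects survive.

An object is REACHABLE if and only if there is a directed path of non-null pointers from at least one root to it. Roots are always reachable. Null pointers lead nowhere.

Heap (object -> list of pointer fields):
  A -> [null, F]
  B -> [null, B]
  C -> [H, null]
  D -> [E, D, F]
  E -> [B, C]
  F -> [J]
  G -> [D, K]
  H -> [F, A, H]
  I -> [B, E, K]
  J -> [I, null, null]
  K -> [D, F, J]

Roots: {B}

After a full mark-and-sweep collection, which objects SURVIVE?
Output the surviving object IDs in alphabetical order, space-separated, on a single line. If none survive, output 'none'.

Answer: B

Derivation:
Roots: B
Mark B: refs=null B, marked=B
Unmarked (collected): A C D E F G H I J K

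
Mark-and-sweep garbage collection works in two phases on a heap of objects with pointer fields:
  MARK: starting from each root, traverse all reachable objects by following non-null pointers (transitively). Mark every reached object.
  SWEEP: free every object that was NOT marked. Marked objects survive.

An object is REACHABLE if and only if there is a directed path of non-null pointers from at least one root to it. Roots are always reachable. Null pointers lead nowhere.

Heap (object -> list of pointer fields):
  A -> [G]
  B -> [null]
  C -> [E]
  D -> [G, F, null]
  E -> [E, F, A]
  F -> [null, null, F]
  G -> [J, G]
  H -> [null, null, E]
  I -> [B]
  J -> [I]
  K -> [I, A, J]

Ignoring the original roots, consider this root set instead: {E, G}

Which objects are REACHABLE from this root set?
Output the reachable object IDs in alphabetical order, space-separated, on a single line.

Roots: E G
Mark E: refs=E F A, marked=E
Mark G: refs=J G, marked=E G
Mark F: refs=null null F, marked=E F G
Mark A: refs=G, marked=A E F G
Mark J: refs=I, marked=A E F G J
Mark I: refs=B, marked=A E F G I J
Mark B: refs=null, marked=A B E F G I J
Unmarked (collected): C D H K

Answer: A B E F G I J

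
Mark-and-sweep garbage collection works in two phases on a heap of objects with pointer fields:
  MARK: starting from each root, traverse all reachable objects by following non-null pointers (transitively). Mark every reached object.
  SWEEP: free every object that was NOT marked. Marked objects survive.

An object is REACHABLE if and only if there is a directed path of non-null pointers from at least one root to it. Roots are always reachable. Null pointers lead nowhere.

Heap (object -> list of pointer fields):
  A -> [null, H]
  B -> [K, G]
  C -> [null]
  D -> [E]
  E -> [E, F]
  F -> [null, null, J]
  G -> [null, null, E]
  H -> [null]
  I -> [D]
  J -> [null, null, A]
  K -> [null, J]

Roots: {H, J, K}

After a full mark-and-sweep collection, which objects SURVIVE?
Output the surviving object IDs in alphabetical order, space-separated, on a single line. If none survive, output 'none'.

Answer: A H J K

Derivation:
Roots: H J K
Mark H: refs=null, marked=H
Mark J: refs=null null A, marked=H J
Mark K: refs=null J, marked=H J K
Mark A: refs=null H, marked=A H J K
Unmarked (collected): B C D E F G I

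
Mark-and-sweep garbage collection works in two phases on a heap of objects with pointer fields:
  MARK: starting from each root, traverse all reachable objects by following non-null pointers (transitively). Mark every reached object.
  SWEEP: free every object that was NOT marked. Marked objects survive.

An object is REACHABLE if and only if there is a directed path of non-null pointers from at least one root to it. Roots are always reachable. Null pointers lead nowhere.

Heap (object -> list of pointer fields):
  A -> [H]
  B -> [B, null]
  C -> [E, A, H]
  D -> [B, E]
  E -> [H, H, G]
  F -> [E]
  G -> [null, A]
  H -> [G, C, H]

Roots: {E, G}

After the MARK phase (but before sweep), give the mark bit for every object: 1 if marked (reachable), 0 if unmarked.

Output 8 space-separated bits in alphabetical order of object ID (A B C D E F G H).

Roots: E G
Mark E: refs=H H G, marked=E
Mark G: refs=null A, marked=E G
Mark H: refs=G C H, marked=E G H
Mark A: refs=H, marked=A E G H
Mark C: refs=E A H, marked=A C E G H
Unmarked (collected): B D F

Answer: 1 0 1 0 1 0 1 1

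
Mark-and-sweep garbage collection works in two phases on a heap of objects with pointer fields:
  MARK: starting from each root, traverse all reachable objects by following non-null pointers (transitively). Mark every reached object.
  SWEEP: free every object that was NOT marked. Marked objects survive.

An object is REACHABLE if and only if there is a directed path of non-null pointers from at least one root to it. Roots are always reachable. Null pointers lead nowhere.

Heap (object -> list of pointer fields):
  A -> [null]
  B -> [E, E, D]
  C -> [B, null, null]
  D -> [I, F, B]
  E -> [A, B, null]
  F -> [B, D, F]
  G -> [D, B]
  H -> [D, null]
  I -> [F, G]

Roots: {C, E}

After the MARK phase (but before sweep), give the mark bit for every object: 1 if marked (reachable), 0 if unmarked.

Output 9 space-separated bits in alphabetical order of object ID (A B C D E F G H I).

Roots: C E
Mark C: refs=B null null, marked=C
Mark E: refs=A B null, marked=C E
Mark B: refs=E E D, marked=B C E
Mark A: refs=null, marked=A B C E
Mark D: refs=I F B, marked=A B C D E
Mark I: refs=F G, marked=A B C D E I
Mark F: refs=B D F, marked=A B C D E F I
Mark G: refs=D B, marked=A B C D E F G I
Unmarked (collected): H

Answer: 1 1 1 1 1 1 1 0 1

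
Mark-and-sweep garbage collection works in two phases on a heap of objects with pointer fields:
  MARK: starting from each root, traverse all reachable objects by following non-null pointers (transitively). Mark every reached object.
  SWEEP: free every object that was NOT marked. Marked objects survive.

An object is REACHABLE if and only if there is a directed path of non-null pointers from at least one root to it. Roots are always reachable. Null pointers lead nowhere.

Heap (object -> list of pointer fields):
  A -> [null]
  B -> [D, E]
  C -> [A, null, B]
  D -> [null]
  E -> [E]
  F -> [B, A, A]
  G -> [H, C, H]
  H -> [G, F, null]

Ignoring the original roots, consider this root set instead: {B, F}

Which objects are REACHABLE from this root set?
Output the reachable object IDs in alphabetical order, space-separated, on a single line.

Roots: B F
Mark B: refs=D E, marked=B
Mark F: refs=B A A, marked=B F
Mark D: refs=null, marked=B D F
Mark E: refs=E, marked=B D E F
Mark A: refs=null, marked=A B D E F
Unmarked (collected): C G H

Answer: A B D E F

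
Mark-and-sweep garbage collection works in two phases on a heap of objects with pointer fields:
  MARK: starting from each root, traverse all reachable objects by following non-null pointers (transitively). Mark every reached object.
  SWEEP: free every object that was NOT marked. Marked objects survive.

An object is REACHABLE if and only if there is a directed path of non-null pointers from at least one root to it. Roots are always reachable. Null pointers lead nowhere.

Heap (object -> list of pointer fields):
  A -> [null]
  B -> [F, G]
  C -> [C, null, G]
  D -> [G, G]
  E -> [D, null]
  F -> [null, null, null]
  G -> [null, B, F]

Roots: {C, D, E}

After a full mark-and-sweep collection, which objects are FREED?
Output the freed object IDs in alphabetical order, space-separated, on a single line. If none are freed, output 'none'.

Answer: A

Derivation:
Roots: C D E
Mark C: refs=C null G, marked=C
Mark D: refs=G G, marked=C D
Mark E: refs=D null, marked=C D E
Mark G: refs=null B F, marked=C D E G
Mark B: refs=F G, marked=B C D E G
Mark F: refs=null null null, marked=B C D E F G
Unmarked (collected): A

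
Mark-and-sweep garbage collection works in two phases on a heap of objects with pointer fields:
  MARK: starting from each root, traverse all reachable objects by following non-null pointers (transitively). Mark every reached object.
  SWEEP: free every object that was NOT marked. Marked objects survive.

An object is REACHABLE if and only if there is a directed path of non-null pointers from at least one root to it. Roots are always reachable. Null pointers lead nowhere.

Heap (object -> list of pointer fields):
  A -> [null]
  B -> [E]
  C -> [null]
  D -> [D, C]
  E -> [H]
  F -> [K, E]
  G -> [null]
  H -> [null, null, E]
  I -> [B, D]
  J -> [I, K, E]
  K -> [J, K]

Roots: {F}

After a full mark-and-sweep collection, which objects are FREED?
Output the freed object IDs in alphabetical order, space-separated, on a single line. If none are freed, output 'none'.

Answer: A G

Derivation:
Roots: F
Mark F: refs=K E, marked=F
Mark K: refs=J K, marked=F K
Mark E: refs=H, marked=E F K
Mark J: refs=I K E, marked=E F J K
Mark H: refs=null null E, marked=E F H J K
Mark I: refs=B D, marked=E F H I J K
Mark B: refs=E, marked=B E F H I J K
Mark D: refs=D C, marked=B D E F H I J K
Mark C: refs=null, marked=B C D E F H I J K
Unmarked (collected): A G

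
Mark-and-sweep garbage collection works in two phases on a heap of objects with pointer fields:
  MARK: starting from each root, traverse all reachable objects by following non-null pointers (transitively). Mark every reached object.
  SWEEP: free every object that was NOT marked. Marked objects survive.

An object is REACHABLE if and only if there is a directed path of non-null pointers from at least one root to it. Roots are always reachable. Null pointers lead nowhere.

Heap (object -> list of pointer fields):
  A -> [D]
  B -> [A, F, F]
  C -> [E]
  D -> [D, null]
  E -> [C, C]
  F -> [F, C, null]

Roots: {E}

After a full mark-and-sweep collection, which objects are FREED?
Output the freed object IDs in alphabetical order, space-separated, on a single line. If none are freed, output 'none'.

Roots: E
Mark E: refs=C C, marked=E
Mark C: refs=E, marked=C E
Unmarked (collected): A B D F

Answer: A B D F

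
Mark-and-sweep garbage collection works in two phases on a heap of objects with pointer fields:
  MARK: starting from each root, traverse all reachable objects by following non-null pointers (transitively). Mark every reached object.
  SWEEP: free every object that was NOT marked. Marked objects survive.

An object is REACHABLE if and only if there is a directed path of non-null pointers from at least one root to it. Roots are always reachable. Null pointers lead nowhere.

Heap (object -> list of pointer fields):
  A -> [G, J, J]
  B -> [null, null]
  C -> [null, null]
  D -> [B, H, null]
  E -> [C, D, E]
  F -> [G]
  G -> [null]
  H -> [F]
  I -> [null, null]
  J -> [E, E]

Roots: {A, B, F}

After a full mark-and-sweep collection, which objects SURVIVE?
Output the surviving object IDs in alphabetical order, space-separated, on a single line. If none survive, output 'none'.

Roots: A B F
Mark A: refs=G J J, marked=A
Mark B: refs=null null, marked=A B
Mark F: refs=G, marked=A B F
Mark G: refs=null, marked=A B F G
Mark J: refs=E E, marked=A B F G J
Mark E: refs=C D E, marked=A B E F G J
Mark C: refs=null null, marked=A B C E F G J
Mark D: refs=B H null, marked=A B C D E F G J
Mark H: refs=F, marked=A B C D E F G H J
Unmarked (collected): I

Answer: A B C D E F G H J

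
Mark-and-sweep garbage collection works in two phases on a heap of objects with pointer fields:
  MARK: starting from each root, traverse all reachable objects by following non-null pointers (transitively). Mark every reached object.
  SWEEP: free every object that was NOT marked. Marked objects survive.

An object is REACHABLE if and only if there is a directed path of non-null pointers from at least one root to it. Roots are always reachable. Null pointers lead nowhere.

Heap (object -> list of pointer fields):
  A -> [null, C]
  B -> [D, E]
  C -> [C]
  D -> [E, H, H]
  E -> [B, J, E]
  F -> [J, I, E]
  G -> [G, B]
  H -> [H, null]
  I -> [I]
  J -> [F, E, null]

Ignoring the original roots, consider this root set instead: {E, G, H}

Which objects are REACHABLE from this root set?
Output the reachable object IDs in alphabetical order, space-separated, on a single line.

Answer: B D E F G H I J

Derivation:
Roots: E G H
Mark E: refs=B J E, marked=E
Mark G: refs=G B, marked=E G
Mark H: refs=H null, marked=E G H
Mark B: refs=D E, marked=B E G H
Mark J: refs=F E null, marked=B E G H J
Mark D: refs=E H H, marked=B D E G H J
Mark F: refs=J I E, marked=B D E F G H J
Mark I: refs=I, marked=B D E F G H I J
Unmarked (collected): A C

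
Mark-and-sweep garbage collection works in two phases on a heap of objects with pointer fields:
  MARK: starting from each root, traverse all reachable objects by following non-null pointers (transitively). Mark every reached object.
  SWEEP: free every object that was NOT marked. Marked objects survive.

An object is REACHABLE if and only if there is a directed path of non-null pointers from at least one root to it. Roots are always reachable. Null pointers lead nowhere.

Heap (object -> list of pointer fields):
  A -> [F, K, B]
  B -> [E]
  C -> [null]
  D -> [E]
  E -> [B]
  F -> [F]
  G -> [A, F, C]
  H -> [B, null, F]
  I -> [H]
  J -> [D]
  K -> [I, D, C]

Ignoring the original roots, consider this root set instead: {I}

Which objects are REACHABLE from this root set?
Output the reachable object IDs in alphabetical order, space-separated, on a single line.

Answer: B E F H I

Derivation:
Roots: I
Mark I: refs=H, marked=I
Mark H: refs=B null F, marked=H I
Mark B: refs=E, marked=B H I
Mark F: refs=F, marked=B F H I
Mark E: refs=B, marked=B E F H I
Unmarked (collected): A C D G J K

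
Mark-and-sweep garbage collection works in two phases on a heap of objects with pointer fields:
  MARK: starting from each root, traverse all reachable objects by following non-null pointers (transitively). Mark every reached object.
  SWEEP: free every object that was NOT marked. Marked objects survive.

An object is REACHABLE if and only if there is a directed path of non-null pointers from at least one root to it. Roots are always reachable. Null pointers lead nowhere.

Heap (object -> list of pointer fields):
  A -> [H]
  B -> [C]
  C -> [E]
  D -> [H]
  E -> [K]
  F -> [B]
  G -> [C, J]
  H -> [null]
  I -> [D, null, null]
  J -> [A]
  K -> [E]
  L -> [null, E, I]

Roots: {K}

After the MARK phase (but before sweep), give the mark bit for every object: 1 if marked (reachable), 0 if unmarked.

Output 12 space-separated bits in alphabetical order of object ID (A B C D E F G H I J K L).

Roots: K
Mark K: refs=E, marked=K
Mark E: refs=K, marked=E K
Unmarked (collected): A B C D F G H I J L

Answer: 0 0 0 0 1 0 0 0 0 0 1 0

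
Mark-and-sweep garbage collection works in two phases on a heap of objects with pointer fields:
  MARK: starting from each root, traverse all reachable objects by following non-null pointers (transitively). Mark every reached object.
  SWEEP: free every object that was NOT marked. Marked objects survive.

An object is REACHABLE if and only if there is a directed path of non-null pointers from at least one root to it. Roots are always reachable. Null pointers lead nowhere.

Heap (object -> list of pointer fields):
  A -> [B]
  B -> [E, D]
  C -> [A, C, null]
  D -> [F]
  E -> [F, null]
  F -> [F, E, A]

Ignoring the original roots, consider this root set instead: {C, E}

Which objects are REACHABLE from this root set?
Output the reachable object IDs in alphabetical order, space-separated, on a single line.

Answer: A B C D E F

Derivation:
Roots: C E
Mark C: refs=A C null, marked=C
Mark E: refs=F null, marked=C E
Mark A: refs=B, marked=A C E
Mark F: refs=F E A, marked=A C E F
Mark B: refs=E D, marked=A B C E F
Mark D: refs=F, marked=A B C D E F
Unmarked (collected): (none)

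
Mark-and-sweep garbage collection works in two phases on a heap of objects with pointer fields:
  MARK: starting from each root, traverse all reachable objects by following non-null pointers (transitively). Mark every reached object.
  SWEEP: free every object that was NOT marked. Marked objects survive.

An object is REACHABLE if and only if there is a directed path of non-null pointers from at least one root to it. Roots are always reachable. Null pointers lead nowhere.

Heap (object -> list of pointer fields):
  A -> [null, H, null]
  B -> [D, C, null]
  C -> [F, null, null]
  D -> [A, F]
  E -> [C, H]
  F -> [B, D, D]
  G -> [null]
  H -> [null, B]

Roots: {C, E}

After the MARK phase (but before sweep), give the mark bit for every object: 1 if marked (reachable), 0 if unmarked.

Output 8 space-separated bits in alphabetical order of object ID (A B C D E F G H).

Roots: C E
Mark C: refs=F null null, marked=C
Mark E: refs=C H, marked=C E
Mark F: refs=B D D, marked=C E F
Mark H: refs=null B, marked=C E F H
Mark B: refs=D C null, marked=B C E F H
Mark D: refs=A F, marked=B C D E F H
Mark A: refs=null H null, marked=A B C D E F H
Unmarked (collected): G

Answer: 1 1 1 1 1 1 0 1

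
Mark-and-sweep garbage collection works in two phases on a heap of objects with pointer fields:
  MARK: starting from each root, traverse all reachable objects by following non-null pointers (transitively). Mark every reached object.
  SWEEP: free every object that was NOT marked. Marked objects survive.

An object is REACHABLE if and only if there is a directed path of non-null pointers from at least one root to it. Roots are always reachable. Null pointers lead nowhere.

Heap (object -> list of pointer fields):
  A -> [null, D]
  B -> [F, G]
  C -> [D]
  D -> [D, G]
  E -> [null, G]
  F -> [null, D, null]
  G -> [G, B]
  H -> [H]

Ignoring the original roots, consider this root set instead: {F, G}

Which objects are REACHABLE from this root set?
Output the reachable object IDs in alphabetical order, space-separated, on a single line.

Answer: B D F G

Derivation:
Roots: F G
Mark F: refs=null D null, marked=F
Mark G: refs=G B, marked=F G
Mark D: refs=D G, marked=D F G
Mark B: refs=F G, marked=B D F G
Unmarked (collected): A C E H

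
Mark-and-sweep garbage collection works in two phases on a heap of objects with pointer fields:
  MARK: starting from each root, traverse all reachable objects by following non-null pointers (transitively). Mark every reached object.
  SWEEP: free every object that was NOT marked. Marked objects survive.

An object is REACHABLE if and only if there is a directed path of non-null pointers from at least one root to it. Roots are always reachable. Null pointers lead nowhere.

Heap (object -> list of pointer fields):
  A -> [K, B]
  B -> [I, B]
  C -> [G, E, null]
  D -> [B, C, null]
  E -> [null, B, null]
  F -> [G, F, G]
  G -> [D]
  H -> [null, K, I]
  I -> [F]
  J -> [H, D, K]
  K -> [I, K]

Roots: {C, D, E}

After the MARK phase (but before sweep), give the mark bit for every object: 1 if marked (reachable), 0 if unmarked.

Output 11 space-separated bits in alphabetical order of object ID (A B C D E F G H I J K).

Roots: C D E
Mark C: refs=G E null, marked=C
Mark D: refs=B C null, marked=C D
Mark E: refs=null B null, marked=C D E
Mark G: refs=D, marked=C D E G
Mark B: refs=I B, marked=B C D E G
Mark I: refs=F, marked=B C D E G I
Mark F: refs=G F G, marked=B C D E F G I
Unmarked (collected): A H J K

Answer: 0 1 1 1 1 1 1 0 1 0 0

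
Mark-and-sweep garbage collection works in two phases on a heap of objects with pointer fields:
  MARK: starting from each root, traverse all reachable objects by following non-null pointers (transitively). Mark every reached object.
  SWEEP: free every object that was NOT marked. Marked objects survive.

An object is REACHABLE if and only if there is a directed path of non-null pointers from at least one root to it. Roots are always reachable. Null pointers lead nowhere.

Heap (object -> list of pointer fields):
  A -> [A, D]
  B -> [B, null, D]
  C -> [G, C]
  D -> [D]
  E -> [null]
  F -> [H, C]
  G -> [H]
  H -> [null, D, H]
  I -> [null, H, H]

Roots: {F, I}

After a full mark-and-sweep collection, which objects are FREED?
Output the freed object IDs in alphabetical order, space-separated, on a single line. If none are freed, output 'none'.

Roots: F I
Mark F: refs=H C, marked=F
Mark I: refs=null H H, marked=F I
Mark H: refs=null D H, marked=F H I
Mark C: refs=G C, marked=C F H I
Mark D: refs=D, marked=C D F H I
Mark G: refs=H, marked=C D F G H I
Unmarked (collected): A B E

Answer: A B E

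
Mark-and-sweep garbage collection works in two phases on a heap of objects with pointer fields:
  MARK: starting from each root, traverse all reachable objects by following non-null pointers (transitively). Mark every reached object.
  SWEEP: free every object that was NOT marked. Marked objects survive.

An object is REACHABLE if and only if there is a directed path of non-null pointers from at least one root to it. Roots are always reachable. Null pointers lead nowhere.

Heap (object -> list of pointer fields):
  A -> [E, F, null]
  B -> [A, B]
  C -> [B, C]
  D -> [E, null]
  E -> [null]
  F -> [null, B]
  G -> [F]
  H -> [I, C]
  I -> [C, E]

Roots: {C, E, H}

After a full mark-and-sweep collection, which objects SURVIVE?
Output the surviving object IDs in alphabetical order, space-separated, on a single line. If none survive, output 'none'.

Answer: A B C E F H I

Derivation:
Roots: C E H
Mark C: refs=B C, marked=C
Mark E: refs=null, marked=C E
Mark H: refs=I C, marked=C E H
Mark B: refs=A B, marked=B C E H
Mark I: refs=C E, marked=B C E H I
Mark A: refs=E F null, marked=A B C E H I
Mark F: refs=null B, marked=A B C E F H I
Unmarked (collected): D G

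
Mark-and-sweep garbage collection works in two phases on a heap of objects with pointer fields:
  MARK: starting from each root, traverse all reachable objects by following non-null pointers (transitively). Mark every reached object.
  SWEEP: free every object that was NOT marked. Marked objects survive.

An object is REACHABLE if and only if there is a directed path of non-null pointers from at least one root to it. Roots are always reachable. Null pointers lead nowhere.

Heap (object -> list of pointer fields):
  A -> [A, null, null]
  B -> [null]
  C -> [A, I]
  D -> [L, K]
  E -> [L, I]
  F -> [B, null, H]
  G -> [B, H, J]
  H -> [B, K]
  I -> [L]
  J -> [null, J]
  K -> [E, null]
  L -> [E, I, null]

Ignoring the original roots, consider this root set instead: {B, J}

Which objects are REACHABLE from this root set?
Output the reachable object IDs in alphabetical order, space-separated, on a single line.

Answer: B J

Derivation:
Roots: B J
Mark B: refs=null, marked=B
Mark J: refs=null J, marked=B J
Unmarked (collected): A C D E F G H I K L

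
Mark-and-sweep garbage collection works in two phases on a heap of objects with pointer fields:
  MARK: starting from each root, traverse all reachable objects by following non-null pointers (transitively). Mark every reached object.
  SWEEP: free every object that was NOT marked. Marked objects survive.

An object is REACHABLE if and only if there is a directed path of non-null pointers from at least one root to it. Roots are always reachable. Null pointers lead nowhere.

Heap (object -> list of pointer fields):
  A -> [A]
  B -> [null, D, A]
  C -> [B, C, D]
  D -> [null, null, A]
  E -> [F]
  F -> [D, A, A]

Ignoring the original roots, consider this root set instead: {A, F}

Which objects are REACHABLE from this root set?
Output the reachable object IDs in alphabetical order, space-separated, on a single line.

Roots: A F
Mark A: refs=A, marked=A
Mark F: refs=D A A, marked=A F
Mark D: refs=null null A, marked=A D F
Unmarked (collected): B C E

Answer: A D F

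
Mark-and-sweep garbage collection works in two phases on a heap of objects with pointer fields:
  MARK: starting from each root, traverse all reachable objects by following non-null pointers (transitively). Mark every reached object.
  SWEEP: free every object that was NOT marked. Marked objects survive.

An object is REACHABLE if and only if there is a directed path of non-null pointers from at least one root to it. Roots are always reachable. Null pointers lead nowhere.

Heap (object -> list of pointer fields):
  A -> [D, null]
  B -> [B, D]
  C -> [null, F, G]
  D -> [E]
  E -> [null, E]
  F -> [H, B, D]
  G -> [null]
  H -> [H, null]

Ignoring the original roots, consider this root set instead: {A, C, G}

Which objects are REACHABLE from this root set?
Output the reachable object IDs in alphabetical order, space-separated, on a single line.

Answer: A B C D E F G H

Derivation:
Roots: A C G
Mark A: refs=D null, marked=A
Mark C: refs=null F G, marked=A C
Mark G: refs=null, marked=A C G
Mark D: refs=E, marked=A C D G
Mark F: refs=H B D, marked=A C D F G
Mark E: refs=null E, marked=A C D E F G
Mark H: refs=H null, marked=A C D E F G H
Mark B: refs=B D, marked=A B C D E F G H
Unmarked (collected): (none)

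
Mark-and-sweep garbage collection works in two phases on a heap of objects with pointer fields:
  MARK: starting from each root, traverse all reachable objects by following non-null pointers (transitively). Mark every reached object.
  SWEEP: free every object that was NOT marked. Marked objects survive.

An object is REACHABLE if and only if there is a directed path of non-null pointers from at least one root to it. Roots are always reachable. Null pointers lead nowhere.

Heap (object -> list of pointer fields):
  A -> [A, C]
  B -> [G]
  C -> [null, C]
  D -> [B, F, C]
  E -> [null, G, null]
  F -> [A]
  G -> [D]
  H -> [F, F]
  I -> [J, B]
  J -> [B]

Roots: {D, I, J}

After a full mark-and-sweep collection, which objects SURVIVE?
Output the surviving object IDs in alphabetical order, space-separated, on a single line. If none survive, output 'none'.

Roots: D I J
Mark D: refs=B F C, marked=D
Mark I: refs=J B, marked=D I
Mark J: refs=B, marked=D I J
Mark B: refs=G, marked=B D I J
Mark F: refs=A, marked=B D F I J
Mark C: refs=null C, marked=B C D F I J
Mark G: refs=D, marked=B C D F G I J
Mark A: refs=A C, marked=A B C D F G I J
Unmarked (collected): E H

Answer: A B C D F G I J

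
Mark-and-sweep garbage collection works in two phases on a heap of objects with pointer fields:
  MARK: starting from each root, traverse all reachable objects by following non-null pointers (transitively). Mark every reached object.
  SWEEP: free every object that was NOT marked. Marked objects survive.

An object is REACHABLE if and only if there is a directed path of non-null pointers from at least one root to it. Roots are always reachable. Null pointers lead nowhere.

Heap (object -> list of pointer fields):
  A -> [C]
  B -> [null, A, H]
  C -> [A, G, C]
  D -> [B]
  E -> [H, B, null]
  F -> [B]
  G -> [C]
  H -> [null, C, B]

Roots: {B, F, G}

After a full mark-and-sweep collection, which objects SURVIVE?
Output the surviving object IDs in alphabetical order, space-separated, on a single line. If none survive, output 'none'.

Roots: B F G
Mark B: refs=null A H, marked=B
Mark F: refs=B, marked=B F
Mark G: refs=C, marked=B F G
Mark A: refs=C, marked=A B F G
Mark H: refs=null C B, marked=A B F G H
Mark C: refs=A G C, marked=A B C F G H
Unmarked (collected): D E

Answer: A B C F G H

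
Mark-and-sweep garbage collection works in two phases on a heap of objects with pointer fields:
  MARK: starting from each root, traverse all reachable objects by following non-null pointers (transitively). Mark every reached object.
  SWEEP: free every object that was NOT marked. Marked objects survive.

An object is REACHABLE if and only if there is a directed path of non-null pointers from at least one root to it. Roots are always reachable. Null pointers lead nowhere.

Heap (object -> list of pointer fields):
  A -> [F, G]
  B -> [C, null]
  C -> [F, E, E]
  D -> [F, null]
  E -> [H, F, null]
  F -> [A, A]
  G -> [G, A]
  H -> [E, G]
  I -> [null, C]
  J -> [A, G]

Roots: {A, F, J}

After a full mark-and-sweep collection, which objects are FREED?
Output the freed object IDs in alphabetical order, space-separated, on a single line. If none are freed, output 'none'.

Roots: A F J
Mark A: refs=F G, marked=A
Mark F: refs=A A, marked=A F
Mark J: refs=A G, marked=A F J
Mark G: refs=G A, marked=A F G J
Unmarked (collected): B C D E H I

Answer: B C D E H I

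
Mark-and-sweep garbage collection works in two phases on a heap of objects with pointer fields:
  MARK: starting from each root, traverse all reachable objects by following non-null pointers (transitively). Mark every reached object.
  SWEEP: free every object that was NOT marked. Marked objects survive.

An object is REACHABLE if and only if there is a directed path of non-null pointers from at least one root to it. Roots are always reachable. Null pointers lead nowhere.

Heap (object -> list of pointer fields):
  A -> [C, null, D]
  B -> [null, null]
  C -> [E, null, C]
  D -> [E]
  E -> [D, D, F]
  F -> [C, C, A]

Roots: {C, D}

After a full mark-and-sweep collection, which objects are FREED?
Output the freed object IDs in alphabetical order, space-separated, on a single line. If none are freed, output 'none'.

Answer: B

Derivation:
Roots: C D
Mark C: refs=E null C, marked=C
Mark D: refs=E, marked=C D
Mark E: refs=D D F, marked=C D E
Mark F: refs=C C A, marked=C D E F
Mark A: refs=C null D, marked=A C D E F
Unmarked (collected): B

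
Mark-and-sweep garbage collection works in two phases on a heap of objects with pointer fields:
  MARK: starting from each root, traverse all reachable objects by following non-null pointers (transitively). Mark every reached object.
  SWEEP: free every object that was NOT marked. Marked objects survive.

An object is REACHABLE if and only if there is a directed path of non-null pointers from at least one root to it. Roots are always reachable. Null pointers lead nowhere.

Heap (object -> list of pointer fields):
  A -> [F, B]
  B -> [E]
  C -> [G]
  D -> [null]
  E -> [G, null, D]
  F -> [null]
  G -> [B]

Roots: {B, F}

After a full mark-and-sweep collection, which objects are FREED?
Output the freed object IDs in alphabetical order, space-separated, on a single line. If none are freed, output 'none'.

Roots: B F
Mark B: refs=E, marked=B
Mark F: refs=null, marked=B F
Mark E: refs=G null D, marked=B E F
Mark G: refs=B, marked=B E F G
Mark D: refs=null, marked=B D E F G
Unmarked (collected): A C

Answer: A C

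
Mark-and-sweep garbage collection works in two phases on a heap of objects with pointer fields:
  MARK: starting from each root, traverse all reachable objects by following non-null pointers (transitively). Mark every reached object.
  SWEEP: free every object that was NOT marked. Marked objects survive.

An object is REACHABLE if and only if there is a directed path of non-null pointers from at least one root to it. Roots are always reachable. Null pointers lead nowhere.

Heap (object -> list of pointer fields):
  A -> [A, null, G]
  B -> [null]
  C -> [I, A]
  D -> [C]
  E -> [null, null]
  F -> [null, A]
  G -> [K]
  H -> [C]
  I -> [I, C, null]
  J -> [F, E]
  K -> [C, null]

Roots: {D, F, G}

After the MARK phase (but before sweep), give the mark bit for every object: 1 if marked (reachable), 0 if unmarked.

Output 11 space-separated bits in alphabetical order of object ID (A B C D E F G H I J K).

Answer: 1 0 1 1 0 1 1 0 1 0 1

Derivation:
Roots: D F G
Mark D: refs=C, marked=D
Mark F: refs=null A, marked=D F
Mark G: refs=K, marked=D F G
Mark C: refs=I A, marked=C D F G
Mark A: refs=A null G, marked=A C D F G
Mark K: refs=C null, marked=A C D F G K
Mark I: refs=I C null, marked=A C D F G I K
Unmarked (collected): B E H J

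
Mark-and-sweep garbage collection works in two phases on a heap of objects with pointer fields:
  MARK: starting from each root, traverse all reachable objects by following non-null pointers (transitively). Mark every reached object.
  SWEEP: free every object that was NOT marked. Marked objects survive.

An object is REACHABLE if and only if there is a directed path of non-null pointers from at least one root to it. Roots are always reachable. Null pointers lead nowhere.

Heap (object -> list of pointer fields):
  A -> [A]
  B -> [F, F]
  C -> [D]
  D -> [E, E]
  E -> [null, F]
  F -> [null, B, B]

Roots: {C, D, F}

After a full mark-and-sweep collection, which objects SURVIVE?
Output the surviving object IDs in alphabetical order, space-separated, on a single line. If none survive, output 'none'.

Answer: B C D E F

Derivation:
Roots: C D F
Mark C: refs=D, marked=C
Mark D: refs=E E, marked=C D
Mark F: refs=null B B, marked=C D F
Mark E: refs=null F, marked=C D E F
Mark B: refs=F F, marked=B C D E F
Unmarked (collected): A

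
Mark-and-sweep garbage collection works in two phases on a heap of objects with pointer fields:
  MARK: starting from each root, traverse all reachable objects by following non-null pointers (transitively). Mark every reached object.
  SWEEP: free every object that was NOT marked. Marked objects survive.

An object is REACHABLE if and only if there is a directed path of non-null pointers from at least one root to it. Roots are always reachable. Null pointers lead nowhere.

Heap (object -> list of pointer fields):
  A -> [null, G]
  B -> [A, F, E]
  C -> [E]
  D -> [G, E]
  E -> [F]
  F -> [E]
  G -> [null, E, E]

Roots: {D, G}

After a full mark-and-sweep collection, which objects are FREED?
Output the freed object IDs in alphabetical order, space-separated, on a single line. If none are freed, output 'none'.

Roots: D G
Mark D: refs=G E, marked=D
Mark G: refs=null E E, marked=D G
Mark E: refs=F, marked=D E G
Mark F: refs=E, marked=D E F G
Unmarked (collected): A B C

Answer: A B C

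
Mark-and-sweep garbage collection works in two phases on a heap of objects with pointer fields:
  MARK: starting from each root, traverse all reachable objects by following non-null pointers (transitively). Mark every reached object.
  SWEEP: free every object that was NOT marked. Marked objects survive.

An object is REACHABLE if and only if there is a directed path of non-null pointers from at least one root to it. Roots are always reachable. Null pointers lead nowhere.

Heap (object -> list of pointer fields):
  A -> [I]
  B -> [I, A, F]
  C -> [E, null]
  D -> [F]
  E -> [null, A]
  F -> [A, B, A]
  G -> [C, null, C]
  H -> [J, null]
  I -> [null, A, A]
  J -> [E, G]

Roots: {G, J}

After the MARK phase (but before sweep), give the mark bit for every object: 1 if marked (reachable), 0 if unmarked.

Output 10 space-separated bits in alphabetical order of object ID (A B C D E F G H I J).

Roots: G J
Mark G: refs=C null C, marked=G
Mark J: refs=E G, marked=G J
Mark C: refs=E null, marked=C G J
Mark E: refs=null A, marked=C E G J
Mark A: refs=I, marked=A C E G J
Mark I: refs=null A A, marked=A C E G I J
Unmarked (collected): B D F H

Answer: 1 0 1 0 1 0 1 0 1 1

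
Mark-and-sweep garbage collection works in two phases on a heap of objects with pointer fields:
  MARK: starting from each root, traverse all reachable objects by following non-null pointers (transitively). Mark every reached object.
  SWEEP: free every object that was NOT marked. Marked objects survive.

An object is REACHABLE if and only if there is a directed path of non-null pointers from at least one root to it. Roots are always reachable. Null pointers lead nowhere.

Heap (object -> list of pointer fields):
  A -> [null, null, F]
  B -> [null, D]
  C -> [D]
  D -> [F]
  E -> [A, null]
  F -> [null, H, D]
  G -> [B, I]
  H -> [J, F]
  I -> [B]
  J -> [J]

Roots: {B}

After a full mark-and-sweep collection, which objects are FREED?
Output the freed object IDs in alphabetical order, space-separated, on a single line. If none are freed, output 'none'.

Roots: B
Mark B: refs=null D, marked=B
Mark D: refs=F, marked=B D
Mark F: refs=null H D, marked=B D F
Mark H: refs=J F, marked=B D F H
Mark J: refs=J, marked=B D F H J
Unmarked (collected): A C E G I

Answer: A C E G I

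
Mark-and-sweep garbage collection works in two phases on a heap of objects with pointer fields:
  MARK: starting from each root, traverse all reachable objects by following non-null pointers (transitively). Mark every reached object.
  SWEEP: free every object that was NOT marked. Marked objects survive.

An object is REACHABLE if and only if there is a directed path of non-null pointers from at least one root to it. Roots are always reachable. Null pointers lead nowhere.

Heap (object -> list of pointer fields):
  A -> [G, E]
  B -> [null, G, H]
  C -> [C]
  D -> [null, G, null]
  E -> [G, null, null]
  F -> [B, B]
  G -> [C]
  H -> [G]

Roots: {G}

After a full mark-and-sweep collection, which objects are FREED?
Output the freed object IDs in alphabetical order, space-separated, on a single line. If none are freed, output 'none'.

Answer: A B D E F H

Derivation:
Roots: G
Mark G: refs=C, marked=G
Mark C: refs=C, marked=C G
Unmarked (collected): A B D E F H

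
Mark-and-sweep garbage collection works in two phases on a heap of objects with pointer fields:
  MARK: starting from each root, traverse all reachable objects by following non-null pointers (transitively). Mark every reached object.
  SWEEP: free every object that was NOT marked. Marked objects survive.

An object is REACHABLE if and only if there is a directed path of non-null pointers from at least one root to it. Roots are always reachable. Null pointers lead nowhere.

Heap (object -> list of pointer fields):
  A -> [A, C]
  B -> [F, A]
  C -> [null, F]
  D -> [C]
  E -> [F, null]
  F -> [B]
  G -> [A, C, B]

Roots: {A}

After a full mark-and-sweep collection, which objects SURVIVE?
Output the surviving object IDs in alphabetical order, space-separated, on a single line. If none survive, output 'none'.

Roots: A
Mark A: refs=A C, marked=A
Mark C: refs=null F, marked=A C
Mark F: refs=B, marked=A C F
Mark B: refs=F A, marked=A B C F
Unmarked (collected): D E G

Answer: A B C F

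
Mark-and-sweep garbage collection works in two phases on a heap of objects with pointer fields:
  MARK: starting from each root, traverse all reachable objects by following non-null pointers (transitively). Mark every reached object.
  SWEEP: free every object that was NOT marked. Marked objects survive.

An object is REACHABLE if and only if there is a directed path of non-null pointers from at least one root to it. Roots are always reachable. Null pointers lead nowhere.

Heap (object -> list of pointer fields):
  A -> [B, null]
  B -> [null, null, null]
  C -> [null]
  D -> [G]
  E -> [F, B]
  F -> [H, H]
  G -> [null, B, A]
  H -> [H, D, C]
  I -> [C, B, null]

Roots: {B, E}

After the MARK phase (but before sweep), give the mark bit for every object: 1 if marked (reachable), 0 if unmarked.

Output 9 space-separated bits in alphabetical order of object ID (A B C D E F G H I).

Roots: B E
Mark B: refs=null null null, marked=B
Mark E: refs=F B, marked=B E
Mark F: refs=H H, marked=B E F
Mark H: refs=H D C, marked=B E F H
Mark D: refs=G, marked=B D E F H
Mark C: refs=null, marked=B C D E F H
Mark G: refs=null B A, marked=B C D E F G H
Mark A: refs=B null, marked=A B C D E F G H
Unmarked (collected): I

Answer: 1 1 1 1 1 1 1 1 0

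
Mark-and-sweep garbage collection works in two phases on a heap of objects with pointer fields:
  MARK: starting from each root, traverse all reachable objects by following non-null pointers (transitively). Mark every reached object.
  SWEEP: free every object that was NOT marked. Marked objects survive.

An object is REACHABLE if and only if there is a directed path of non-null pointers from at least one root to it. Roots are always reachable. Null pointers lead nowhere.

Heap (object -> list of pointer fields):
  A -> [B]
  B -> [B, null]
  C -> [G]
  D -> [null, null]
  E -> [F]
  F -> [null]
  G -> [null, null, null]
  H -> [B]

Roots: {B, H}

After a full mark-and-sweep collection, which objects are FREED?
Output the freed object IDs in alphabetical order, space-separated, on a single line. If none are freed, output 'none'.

Roots: B H
Mark B: refs=B null, marked=B
Mark H: refs=B, marked=B H
Unmarked (collected): A C D E F G

Answer: A C D E F G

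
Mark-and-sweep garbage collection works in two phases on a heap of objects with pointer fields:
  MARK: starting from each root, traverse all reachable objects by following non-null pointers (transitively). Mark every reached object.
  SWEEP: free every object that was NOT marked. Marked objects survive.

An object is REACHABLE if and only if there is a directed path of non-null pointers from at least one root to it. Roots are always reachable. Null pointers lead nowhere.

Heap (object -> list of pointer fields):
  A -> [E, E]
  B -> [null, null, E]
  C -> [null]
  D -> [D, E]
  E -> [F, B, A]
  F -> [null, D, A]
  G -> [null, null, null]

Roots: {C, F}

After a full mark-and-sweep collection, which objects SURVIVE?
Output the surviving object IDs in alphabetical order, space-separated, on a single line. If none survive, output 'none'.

Answer: A B C D E F

Derivation:
Roots: C F
Mark C: refs=null, marked=C
Mark F: refs=null D A, marked=C F
Mark D: refs=D E, marked=C D F
Mark A: refs=E E, marked=A C D F
Mark E: refs=F B A, marked=A C D E F
Mark B: refs=null null E, marked=A B C D E F
Unmarked (collected): G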